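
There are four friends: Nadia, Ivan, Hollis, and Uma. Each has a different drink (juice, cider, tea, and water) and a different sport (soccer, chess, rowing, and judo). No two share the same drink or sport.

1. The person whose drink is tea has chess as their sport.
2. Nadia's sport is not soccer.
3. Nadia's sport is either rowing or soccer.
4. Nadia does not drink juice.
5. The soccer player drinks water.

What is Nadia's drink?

With clues 1–3, tea is impossible for Nadia's drink.
With clues 1–4, juice is impossible for Nadia's drink.
With clues 1–5, water is impossible for Nadia's drink.
That leaves cider.

cider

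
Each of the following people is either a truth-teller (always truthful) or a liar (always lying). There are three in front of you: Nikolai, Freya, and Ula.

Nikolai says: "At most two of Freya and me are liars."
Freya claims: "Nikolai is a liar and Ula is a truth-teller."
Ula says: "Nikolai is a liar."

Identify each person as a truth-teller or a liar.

Nikolai: truth-teller, Freya: liar, Ula: liar

Regardless of anyone's role, Nikolai's statement is true, so Nikolai is a truth-teller.
With that fixed, Freya's statement is false, so Freya is a liar.
With that fixed, Ula's statement is false, so Ula is a liar.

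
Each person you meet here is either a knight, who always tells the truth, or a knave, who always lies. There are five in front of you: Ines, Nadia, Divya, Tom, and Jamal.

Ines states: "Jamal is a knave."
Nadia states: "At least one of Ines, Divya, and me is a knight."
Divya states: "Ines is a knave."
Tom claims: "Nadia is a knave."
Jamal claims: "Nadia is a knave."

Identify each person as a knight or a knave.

Ines: knight, Nadia: knight, Divya: knave, Tom: knave, Jamal: knave

Consider Ines. Suppose Ines is a knave.
Then no assignment of the remaining roles makes every statement match its speaker's type — contradiction.
So Ines is a knight.
With that fixed, Nadia's statement is true, so Nadia is a knight.
With that fixed, Divya's statement is false, so Divya is a knave.
With that fixed, Tom's statement is false, so Tom is a knave.
With that fixed, Jamal's statement is false, so Jamal is a knave.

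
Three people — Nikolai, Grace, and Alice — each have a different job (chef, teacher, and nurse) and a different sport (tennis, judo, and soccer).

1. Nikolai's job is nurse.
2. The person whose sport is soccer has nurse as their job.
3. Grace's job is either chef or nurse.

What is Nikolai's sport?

With clues 1–2, judo and tennis are impossible for Nikolai's sport.
That leaves soccer.

soccer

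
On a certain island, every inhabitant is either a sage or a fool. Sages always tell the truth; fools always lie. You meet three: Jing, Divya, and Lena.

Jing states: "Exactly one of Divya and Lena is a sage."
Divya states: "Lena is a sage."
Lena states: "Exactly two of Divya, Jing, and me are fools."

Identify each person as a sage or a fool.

Consider Jing. Suppose Jing is a sage.
Then no assignment of the remaining roles makes every statement match its speaker's type — contradiction.
So Jing is a fool.
Consider Divya. Suppose Divya is a sage.
Then whichever role Lena has, Lena's statement has the wrong truth value — contradiction.
So Divya is a fool.
Consider Lena. Suppose Lena is a sage.
Then Jing's statement comes out true, contradicting Jing being a fool.
So Lena is a fool.

Jing: fool, Divya: fool, Lena: fool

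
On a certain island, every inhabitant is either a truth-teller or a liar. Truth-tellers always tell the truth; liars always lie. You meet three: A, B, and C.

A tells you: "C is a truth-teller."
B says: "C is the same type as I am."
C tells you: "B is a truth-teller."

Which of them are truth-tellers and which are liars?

Consider A. Suppose A is a liar.
Then no assignment of the remaining roles makes every statement match its speaker's type — contradiction.
So A is a truth-teller.
Consider B. Suppose B is a liar.
Then no assignment of the remaining roles makes every statement match its speaker's type — contradiction.
So B is a truth-teller.
With that fixed, C's statement is true, so C is a truth-teller.

A: truth-teller, B: truth-teller, C: truth-teller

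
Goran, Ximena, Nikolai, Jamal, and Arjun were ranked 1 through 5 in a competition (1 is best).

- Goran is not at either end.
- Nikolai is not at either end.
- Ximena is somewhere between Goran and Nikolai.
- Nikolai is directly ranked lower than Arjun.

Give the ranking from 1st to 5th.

Arjun, Nikolai, Ximena, Goran, Jamal

From clue 1: Goran is in {2,3,4}.
From clues 1–3: Ximena → rank 3.
From clues 1–4: Arjun → rank 1, Nikolai → rank 2, Goran → rank 4, Jamal → rank 5.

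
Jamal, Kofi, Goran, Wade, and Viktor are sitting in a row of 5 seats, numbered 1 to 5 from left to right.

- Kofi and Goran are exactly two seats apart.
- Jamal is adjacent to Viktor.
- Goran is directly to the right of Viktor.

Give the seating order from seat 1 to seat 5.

Jamal, Viktor, Goran, Wade, Kofi

From clues 1–2: Wade is in {2,4}.
From clues 1–3: Jamal → seat 1, Viktor → seat 2, Goran → seat 3, Wade → seat 4, Kofi → seat 5.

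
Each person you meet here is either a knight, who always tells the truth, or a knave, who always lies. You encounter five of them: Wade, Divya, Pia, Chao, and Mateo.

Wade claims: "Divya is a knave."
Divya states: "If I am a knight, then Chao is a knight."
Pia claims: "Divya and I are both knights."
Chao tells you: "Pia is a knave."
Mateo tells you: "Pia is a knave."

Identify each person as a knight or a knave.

Wade: knave, Divya: knight, Pia: knave, Chao: knight, Mateo: knight

Consider Wade. Suppose Wade is a knight.
Then no assignment of the remaining roles makes every statement match its speaker's type — contradiction.
So Wade is a knave.
Consider Divya. Suppose Divya is a knave.
Then Wade's statement comes out true, contradicting Wade being a knave.
So Divya is a knight.
Consider Pia. Suppose Pia is a knight.
Then no assignment of the remaining roles makes every statement match its speaker's type — contradiction.
So Pia is a knave.
With that fixed, Chao's statement is true, so Chao is a knight.
With that fixed, Mateo's statement is true, so Mateo is a knight.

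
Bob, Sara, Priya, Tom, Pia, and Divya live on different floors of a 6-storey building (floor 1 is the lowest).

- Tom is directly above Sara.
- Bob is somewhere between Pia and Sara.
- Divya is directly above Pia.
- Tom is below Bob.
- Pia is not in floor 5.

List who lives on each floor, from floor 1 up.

Sara, Tom, Bob, Pia, Divya, Priya

From clue 1: Sara is in {1,2,3,4,5}.
From clues 1–2: Bob is in {2,3,4,5}.
From clues 1–3: Bob is in {3,4}.
From clues 1–5: Sara → floor 1, Tom → floor 2, Bob → floor 3, Pia → floor 4, Divya → floor 5, Priya → floor 6.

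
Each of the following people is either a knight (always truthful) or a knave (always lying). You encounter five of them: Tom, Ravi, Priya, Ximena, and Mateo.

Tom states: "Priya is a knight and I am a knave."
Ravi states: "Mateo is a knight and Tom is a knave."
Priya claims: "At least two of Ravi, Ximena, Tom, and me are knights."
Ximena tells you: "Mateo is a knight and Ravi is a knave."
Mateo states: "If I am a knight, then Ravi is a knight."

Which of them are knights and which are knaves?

Consider Tom. Suppose Tom is a knight.
Then Tom's own statement would have to be true, but it can't be — contradiction.
So Tom is a knave.
Consider Ravi. Suppose Ravi is a knave.
Then whichever role Mateo has, Mateo's statement has the wrong truth value — contradiction.
So Ravi is a knight.
With that fixed, Ximena's statement is false, so Ximena is a knave.
With that fixed, Mateo's statement is true, so Mateo is a knight.
Consider Priya. Suppose Priya is a knight.
Then Tom's statement comes out true, contradicting Tom being a knave.
So Priya is a knave.

Tom: knave, Ravi: knight, Priya: knave, Ximena: knave, Mateo: knight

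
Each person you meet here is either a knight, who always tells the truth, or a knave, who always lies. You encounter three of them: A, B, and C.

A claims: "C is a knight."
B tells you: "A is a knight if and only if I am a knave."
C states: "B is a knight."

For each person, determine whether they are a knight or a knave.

A: knave, B: knave, C: knave

Consider A. Suppose A is a knight.
Then whichever role B has, B's statement has the wrong truth value — contradiction.
So A is a knave.
Consider B. Suppose B is a knight.
Then no assignment of the remaining roles makes every statement match its speaker's type — contradiction.
So B is a knave.
With that fixed, C's statement is false, so C is a knave.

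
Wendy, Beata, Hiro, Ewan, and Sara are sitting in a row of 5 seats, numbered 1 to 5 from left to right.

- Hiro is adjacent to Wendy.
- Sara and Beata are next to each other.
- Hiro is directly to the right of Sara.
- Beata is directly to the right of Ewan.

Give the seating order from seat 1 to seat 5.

Ewan, Beata, Sara, Hiro, Wendy

From clues 1–2: Ewan is in {1,3,5}.
From clues 1–3: Wendy is in {4,5}.
From clues 1–4: Ewan → seat 1, Beata → seat 2, Sara → seat 3, Hiro → seat 4, Wendy → seat 5.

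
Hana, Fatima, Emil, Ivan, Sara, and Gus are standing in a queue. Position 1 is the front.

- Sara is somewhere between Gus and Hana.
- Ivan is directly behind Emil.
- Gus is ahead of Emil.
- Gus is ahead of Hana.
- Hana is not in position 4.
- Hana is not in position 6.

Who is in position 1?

With clue 1, Sara is ruled out for position 1.
With clues 1–2, Ivan is ruled out for position 1.
With clues 1–3, Emil is ruled out for position 1.
With clues 1–4, Hana is ruled out for position 1.
With clues 1–6, Fatima is ruled out for position 1.
So position 1 is Gus.

Gus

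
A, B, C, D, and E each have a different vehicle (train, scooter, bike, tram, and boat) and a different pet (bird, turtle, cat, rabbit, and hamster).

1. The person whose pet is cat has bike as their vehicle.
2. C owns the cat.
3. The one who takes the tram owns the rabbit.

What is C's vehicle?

bike

With clues 1–2, boat, scooter, train, and tram are impossible for C's vehicle.
That leaves bike.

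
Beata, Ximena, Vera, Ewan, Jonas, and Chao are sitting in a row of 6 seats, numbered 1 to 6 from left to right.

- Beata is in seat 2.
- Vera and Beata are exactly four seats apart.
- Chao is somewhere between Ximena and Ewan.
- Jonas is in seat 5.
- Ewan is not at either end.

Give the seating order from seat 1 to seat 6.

From clue 1: Beata → seat 2.
From clues 1–2: Vera → seat 6.
From clues 1–3: Chao is in {3,4}.
From clues 1–4: Chao → seat 3, Jonas → seat 5.
From clues 1–5: Ximena → seat 1, Ewan → seat 4.

Ximena, Beata, Chao, Ewan, Jonas, Vera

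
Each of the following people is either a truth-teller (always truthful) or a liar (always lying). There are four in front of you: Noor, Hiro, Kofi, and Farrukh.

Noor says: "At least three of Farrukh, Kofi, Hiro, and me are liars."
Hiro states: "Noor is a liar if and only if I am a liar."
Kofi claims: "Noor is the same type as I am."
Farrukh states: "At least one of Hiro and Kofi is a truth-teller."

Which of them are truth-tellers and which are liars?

Consider Noor. Suppose Noor is a liar.
Then whichever role Hiro has, Hiro's statement has the wrong truth value — contradiction.
So Noor is a truth-teller.
Consider Hiro. Suppose Hiro is a truth-teller.
Then Noor's statement comes out false, contradicting Noor being a truth-teller.
So Hiro is a liar.
Consider Kofi. Suppose Kofi is a truth-teller.
Then Noor's statement comes out false, contradicting Noor being a truth-teller.
So Kofi is a liar.
With that fixed, Farrukh's statement is false, so Farrukh is a liar.

Noor: truth-teller, Hiro: liar, Kofi: liar, Farrukh: liar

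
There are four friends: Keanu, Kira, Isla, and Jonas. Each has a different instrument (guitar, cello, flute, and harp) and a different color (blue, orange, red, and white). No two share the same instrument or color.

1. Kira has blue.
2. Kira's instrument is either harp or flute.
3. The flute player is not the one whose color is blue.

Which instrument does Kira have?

harp

With clues 1–2, cello and guitar are impossible for Kira's instrument.
With clues 1–3, flute is impossible for Kira's instrument.
That leaves harp.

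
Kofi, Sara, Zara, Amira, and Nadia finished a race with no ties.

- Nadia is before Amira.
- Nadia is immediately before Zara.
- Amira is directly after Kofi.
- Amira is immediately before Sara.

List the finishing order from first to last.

Nadia, Zara, Kofi, Amira, Sara

From clue 1: Amira is in {2,3,4,5}.
From clues 1–2: Zara is in {2,3,4}.
From clues 1–3: Kofi is in {3,4}.
From clues 1–4: Nadia → place 1, Zara → place 2, Kofi → place 3, Amira → place 4, Sara → place 5.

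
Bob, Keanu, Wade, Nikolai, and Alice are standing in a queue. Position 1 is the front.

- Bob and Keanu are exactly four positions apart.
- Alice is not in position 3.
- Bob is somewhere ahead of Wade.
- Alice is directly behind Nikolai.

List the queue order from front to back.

Bob, Wade, Nikolai, Alice, Keanu

From clue 1: Bob is in {1,5}.
From clues 1–3: Bob → position 1, Keanu → position 5.
From clues 1–4: Wade → position 2, Nikolai → position 3, Alice → position 4.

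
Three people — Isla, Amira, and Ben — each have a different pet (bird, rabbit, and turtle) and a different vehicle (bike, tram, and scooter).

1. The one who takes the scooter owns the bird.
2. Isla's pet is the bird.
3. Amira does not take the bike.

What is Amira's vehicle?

With clues 1–2, scooter is impossible for Amira's vehicle.
With clues 1–3, bike is impossible for Amira's vehicle.
That leaves tram.

tram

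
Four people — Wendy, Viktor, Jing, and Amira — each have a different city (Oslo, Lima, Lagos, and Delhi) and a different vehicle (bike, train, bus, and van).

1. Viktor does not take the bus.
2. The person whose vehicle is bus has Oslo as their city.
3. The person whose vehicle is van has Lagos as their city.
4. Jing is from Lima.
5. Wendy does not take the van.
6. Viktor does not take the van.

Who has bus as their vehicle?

Clue 1 rules out Viktor for the one with vehicle bus.
With clues 1–4, Jing is impossible for the one with vehicle bus.
With clues 1–6, Amira is impossible for the one with vehicle bus.
That leaves Wendy.

Wendy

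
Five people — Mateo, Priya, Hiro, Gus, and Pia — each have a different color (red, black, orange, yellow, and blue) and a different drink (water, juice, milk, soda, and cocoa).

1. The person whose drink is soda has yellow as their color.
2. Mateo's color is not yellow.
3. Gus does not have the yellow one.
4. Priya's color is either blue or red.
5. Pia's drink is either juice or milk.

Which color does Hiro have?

With clues 1–5, black, blue, orange, and red are impossible for Hiro's color.
That leaves yellow.

yellow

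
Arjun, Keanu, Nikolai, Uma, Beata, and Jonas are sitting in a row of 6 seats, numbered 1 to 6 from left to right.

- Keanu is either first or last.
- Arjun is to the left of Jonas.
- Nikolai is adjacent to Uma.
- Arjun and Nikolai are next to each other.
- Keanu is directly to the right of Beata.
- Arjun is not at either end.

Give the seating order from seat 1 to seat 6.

From clue 1: Keanu is in {1,6}.
From clues 1–5: Nikolai → seat 2, Jonas → seat 4, Beata → seat 5, Keanu → seat 6.
From clues 1–6: Uma → seat 1, Arjun → seat 3.

Uma, Nikolai, Arjun, Jonas, Beata, Keanu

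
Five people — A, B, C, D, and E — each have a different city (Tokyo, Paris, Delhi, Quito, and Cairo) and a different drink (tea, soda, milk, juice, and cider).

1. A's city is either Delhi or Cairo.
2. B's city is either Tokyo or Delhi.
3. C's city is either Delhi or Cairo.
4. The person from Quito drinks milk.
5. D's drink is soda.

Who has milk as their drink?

E

With clues 1–4, A, B, and C are impossible for the one with drink milk.
With clues 1–5, D is impossible for the one with drink milk.
That leaves E.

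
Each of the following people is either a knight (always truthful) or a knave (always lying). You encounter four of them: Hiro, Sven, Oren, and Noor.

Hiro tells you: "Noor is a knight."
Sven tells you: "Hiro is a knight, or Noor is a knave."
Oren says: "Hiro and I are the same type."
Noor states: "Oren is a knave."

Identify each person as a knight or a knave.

Hiro: knight, Sven: knight, Oren: knave, Noor: knight

Consider Hiro. Suppose Hiro is a knave.
Then whichever role Oren has, Oren's statement has the wrong truth value — contradiction.
So Hiro is a knight.
With that fixed, Sven's statement is true, so Sven is a knight.
Consider Oren. Suppose Oren is a knight.
Then no assignment of the remaining roles makes every statement match its speaker's type — contradiction.
So Oren is a knave.
With that fixed, Noor's statement is true, so Noor is a knight.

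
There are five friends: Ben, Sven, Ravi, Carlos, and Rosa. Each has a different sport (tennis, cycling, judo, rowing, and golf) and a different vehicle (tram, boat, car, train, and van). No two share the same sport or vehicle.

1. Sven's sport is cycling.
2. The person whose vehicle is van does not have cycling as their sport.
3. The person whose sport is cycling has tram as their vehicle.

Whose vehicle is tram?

With clues 1–3, Ben, Carlos, Ravi, and Rosa are impossible for the one with vehicle tram.
That leaves Sven.

Sven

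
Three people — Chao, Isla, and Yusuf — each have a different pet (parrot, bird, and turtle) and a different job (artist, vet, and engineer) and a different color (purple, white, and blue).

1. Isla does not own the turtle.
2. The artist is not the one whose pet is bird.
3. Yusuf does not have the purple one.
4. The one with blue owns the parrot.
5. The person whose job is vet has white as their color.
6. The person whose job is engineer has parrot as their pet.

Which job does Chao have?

artist

With clues 1–6, engineer and vet are impossible for Chao's job.
That leaves artist.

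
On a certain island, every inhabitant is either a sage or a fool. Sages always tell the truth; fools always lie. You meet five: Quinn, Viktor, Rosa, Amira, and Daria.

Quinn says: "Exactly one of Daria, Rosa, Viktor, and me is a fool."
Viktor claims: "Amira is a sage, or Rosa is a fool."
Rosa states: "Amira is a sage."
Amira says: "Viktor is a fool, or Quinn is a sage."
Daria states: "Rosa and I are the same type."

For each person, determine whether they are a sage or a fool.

Consider Quinn. Suppose Quinn is a fool.
Then no assignment of the remaining roles makes every statement match its speaker's type — contradiction.
So Quinn is a sage.
With that fixed, Amira's statement is true, so Amira is a sage.
With that fixed, Viktor's statement is true, so Viktor is a sage.
With that fixed, Rosa's statement is true, so Rosa is a sage.
Consider Daria. Suppose Daria is a sage.
Then Quinn's statement comes out false, contradicting Quinn being a sage.
So Daria is a fool.

Quinn: sage, Viktor: sage, Rosa: sage, Amira: sage, Daria: fool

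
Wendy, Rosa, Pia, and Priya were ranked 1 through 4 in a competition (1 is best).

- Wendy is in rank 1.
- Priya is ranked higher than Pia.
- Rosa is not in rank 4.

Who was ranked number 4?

Pia

With clue 1, Wendy is ruled out for rank 4.
With clues 1–2, Priya is ruled out for rank 4.
With clues 1–3, Rosa is ruled out for rank 4.
So rank 4 is Pia.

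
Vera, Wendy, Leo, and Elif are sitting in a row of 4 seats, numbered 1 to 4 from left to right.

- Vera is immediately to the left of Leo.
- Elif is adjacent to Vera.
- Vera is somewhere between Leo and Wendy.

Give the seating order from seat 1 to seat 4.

Wendy, Elif, Vera, Leo

From clue 1: Vera is in {1,2,3}.
From clues 1–2: Vera is in {2,3}.
From clues 1–3: Wendy → seat 1, Elif → seat 2, Vera → seat 3, Leo → seat 4.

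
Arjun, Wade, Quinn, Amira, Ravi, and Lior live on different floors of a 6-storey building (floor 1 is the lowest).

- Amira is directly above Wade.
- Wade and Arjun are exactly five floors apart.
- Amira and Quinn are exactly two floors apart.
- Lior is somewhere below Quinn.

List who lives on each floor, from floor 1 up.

Wade, Amira, Lior, Quinn, Ravi, Arjun

From clue 1: Wade is in {1,2,3,4,5}.
From clues 1–2: Wade → floor 1, Amira → floor 2, Arjun → floor 6.
From clues 1–3: Quinn → floor 4.
From clues 1–4: Lior → floor 3, Ravi → floor 5.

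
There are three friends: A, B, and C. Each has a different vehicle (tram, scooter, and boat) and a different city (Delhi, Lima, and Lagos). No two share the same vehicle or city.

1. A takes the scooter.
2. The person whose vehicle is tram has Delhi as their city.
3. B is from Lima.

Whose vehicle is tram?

Clue 1 rules out A for the one with vehicle tram.
With clues 1–3, B is impossible for the one with vehicle tram.
That leaves C.

C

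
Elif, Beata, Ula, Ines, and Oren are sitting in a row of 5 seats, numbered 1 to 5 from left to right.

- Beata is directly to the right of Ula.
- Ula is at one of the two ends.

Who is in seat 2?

With clues 1–2, Elif, Ines, Oren, and Ula are ruled out for seat 2.
So seat 2 is Beata.

Beata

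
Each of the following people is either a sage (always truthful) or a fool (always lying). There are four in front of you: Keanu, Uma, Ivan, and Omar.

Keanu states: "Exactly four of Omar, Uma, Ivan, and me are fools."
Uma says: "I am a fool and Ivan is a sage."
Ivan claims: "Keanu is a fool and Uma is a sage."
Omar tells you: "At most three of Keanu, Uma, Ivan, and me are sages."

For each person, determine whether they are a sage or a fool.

Consider Keanu. Suppose Keanu is a sage.
Then Keanu's own statement would have to be true, but it can't be — contradiction.
So Keanu is a fool.
With that fixed, Omar's statement is true, so Omar is a sage.
Consider Uma. Suppose Uma is a sage.
Then Uma's own statement would have to be true, but it can't be — contradiction.
So Uma is a fool.
With that fixed, Ivan's statement is false, so Ivan is a fool.

Keanu: fool, Uma: fool, Ivan: fool, Omar: sage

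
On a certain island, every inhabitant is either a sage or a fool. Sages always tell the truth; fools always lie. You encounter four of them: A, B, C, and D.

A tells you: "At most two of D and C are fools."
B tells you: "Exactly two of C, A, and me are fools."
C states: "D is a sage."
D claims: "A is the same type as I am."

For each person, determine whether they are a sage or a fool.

Regardless of anyone's role, A's statement is true, so A is a sage.
Consider B. Suppose B is a sage.
Then B's own statement would have to be true, but it can't be — contradiction.
So B is a fool.
Consider C. Suppose C is a fool.
Then B's statement comes out true, contradicting B being a fool.
So C is a sage.
Consider D. Suppose D is a fool.
Then C's statement comes out false, contradicting C being a sage.
So D is a sage.

A: sage, B: fool, C: sage, D: sage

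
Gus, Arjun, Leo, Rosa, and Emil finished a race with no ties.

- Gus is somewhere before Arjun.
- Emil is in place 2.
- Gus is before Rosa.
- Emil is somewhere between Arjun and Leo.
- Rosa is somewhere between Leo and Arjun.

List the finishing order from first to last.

Leo, Emil, Gus, Rosa, Arjun

From clue 1: Gus is in {1,2,3,4}.
From clues 1–2: Emil → place 2.
From clues 1–3: Gus is in {1,3}.
From clues 1–4: Leo → place 1, Gus → place 3.
From clues 1–5: Rosa → place 4, Arjun → place 5.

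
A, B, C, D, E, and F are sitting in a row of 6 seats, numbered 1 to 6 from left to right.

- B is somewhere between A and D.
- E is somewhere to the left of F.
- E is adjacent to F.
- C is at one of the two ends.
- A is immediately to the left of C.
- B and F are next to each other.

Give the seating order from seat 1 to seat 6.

D, E, F, B, A, C

From clue 1: B is in {2,3,4,5}.
From clues 1–4: C is in {1,6}.
From clues 1–5: A → seat 5, C → seat 6.
From clues 1–6: D → seat 1, E → seat 2, F → seat 3, B → seat 4.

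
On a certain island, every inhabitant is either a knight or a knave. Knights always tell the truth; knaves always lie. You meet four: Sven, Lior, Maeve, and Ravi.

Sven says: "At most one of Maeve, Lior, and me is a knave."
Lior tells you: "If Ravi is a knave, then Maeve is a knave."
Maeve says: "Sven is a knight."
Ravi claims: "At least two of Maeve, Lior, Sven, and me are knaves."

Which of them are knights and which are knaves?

Consider Sven. Suppose Sven is a knight.
Then no assignment of the remaining roles makes every statement match its speaker's type — contradiction.
So Sven is a knave.
With that fixed, Maeve's statement is false, so Maeve is a knave.
With that fixed, Ravi's statement is true, so Ravi is a knight.
With that fixed, Lior's statement is true, so Lior is a knight.

Sven: knave, Lior: knight, Maeve: knave, Ravi: knight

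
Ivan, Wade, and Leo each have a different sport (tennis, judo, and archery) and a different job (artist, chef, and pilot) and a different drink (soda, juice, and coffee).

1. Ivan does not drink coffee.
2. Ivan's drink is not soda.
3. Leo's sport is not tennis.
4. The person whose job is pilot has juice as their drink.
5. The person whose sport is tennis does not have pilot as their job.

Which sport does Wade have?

tennis

With clues 1–5, archery and judo are impossible for Wade's sport.
That leaves tennis.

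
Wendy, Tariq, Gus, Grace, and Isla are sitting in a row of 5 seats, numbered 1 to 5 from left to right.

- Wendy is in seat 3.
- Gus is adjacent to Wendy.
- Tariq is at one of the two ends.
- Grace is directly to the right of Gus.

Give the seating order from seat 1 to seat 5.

Tariq, Isla, Wendy, Gus, Grace

From clue 1: Wendy → seat 3.
From clues 1–2: Gus is in {2,4}.
From clues 1–3: Tariq is in {1,5}.
From clues 1–4: Tariq → seat 1, Isla → seat 2, Gus → seat 4, Grace → seat 5.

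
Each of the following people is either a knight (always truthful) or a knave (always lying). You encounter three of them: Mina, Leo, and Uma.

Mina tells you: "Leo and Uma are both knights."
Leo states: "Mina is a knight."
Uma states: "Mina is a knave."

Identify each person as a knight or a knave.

Mina: knave, Leo: knave, Uma: knight

Consider Mina. Suppose Mina is a knight.
Then no assignment of the remaining roles makes every statement match its speaker's type — contradiction.
So Mina is a knave.
With that fixed, Leo's statement is false, so Leo is a knave.
With that fixed, Uma's statement is true, so Uma is a knight.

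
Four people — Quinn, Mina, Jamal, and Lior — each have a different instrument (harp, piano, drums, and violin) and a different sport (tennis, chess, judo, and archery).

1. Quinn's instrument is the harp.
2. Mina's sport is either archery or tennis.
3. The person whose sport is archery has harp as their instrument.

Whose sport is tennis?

With clues 1–3, Jamal, Lior, and Quinn are impossible for the one with sport tennis.
That leaves Mina.

Mina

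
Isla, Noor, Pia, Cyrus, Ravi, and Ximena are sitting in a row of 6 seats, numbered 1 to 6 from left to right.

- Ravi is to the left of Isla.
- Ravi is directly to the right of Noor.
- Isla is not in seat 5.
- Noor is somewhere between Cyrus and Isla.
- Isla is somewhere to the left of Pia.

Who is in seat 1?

With clue 1, Isla is ruled out for seat 1.
With clues 1–2, Ravi is ruled out for seat 1.
With clues 1–4, Noor is ruled out for seat 1.
With clues 1–5, Pia and Ximena are ruled out for seat 1.
So seat 1 is Cyrus.

Cyrus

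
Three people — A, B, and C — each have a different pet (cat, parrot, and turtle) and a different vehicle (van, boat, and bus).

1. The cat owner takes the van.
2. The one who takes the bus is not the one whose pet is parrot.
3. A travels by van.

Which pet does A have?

With clues 1–3, parrot and turtle are impossible for A's pet.
That leaves cat.

cat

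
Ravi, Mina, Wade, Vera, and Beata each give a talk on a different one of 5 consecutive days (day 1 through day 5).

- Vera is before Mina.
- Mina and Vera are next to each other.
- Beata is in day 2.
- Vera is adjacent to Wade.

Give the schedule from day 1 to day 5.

Ravi, Beata, Wade, Vera, Mina

From clue 1: Mina is in {2,3,4,5}.
From clues 1–3: Beata → day 2.
From clues 1–4: Ravi → day 1, Wade → day 3, Vera → day 4, Mina → day 5.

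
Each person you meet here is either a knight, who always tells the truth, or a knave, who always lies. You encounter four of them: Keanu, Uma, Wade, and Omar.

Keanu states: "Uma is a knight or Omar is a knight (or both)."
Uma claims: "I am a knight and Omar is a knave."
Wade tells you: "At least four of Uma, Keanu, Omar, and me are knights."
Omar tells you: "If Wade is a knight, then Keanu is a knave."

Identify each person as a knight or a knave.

Consider Keanu. Suppose Keanu is a knave.
Then no assignment of the remaining roles makes every statement match its speaker's type — contradiction.
So Keanu is a knight.
Consider Uma. Suppose Uma is a knight.
Then no assignment of the remaining roles makes every statement match its speaker's type — contradiction.
So Uma is a knave.
With that fixed, Wade's statement is false, so Wade is a knave.
With that fixed, Omar's statement is true, so Omar is a knight.

Keanu: knight, Uma: knave, Wade: knave, Omar: knight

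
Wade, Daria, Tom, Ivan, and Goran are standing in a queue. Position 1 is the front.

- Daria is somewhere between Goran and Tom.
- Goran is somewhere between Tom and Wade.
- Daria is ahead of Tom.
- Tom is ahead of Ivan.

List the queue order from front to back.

From clue 1: Daria is in {2,3,4}.
From clues 1–3: Wade is in {1,2}.
From clues 1–4: Wade → position 1, Goran → position 2, Daria → position 3, Tom → position 4, Ivan → position 5.

Wade, Goran, Daria, Tom, Ivan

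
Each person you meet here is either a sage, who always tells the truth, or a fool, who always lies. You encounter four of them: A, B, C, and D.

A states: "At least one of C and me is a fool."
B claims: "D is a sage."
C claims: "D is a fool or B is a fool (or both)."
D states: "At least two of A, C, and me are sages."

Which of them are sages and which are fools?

A: sage, B: sage, C: fool, D: sage

Consider A. Suppose A is a fool.
Then A's own statement would have to be false, but it can't be — contradiction.
So A is a sage.
Consider B. Suppose B is a fool.
Then no assignment of the remaining roles makes every statement match its speaker's type — contradiction.
So B is a sage.
Consider C. Suppose C is a sage.
Then A's statement comes out false, contradicting A being a sage.
So C is a fool.
Consider D. Suppose D is a fool.
Then B's statement comes out false, contradicting B being a sage.
So D is a sage.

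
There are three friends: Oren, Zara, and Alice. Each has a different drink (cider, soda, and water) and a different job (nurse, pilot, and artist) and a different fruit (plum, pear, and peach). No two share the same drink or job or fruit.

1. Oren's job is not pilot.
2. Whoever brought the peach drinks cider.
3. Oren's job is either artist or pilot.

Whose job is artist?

With clues 1–3, Alice and Zara are impossible for the one with job artist.
That leaves Oren.

Oren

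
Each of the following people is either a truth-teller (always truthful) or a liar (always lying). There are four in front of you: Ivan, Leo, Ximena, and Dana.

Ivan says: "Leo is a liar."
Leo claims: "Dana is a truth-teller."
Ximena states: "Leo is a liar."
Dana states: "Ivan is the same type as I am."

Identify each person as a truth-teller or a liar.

Ivan: truth-teller, Leo: liar, Ximena: truth-teller, Dana: liar

Consider Ivan. Suppose Ivan is a liar.
Then whichever role Dana has, Dana's statement has the wrong truth value — contradiction.
So Ivan is a truth-teller.
Consider Leo. Suppose Leo is a truth-teller.
Then Ivan's statement comes out false, contradicting Ivan being a truth-teller.
So Leo is a liar.
With that fixed, Ximena's statement is true, so Ximena is a truth-teller.
Consider Dana. Suppose Dana is a truth-teller.
Then Leo's statement comes out true, contradicting Leo being a liar.
So Dana is a liar.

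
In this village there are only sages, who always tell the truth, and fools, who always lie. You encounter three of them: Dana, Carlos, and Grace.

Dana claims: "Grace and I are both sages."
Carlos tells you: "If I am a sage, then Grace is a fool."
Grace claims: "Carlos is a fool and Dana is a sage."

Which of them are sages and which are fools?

Consider Dana. Suppose Dana is a sage.
Then no assignment of the remaining roles makes every statement match its speaker's type — contradiction.
So Dana is a fool.
With that fixed, Grace's statement is false, so Grace is a fool.
With that fixed, Carlos's statement is true, so Carlos is a sage.

Dana: fool, Carlos: sage, Grace: fool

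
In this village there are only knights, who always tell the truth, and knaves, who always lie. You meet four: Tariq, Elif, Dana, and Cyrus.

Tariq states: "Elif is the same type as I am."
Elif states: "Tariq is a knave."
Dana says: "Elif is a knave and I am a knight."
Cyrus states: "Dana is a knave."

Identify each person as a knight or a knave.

Consider Tariq. Suppose Tariq is a knight.
Then no assignment of the remaining roles makes every statement match its speaker's type — contradiction.
So Tariq is a knave.
With that fixed, Elif's statement is true, so Elif is a knight.
With that fixed, Dana's statement is false, so Dana is a knave.
With that fixed, Cyrus's statement is true, so Cyrus is a knight.

Tariq: knave, Elif: knight, Dana: knave, Cyrus: knight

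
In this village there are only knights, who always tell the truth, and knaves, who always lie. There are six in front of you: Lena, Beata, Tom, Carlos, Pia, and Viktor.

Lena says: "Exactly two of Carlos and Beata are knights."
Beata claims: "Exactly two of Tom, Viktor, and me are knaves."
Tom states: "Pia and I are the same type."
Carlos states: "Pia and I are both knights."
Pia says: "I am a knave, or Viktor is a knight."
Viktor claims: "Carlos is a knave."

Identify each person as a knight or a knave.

Lena: knave, Beata: knave, Tom: knight, Carlos: knave, Pia: knight, Viktor: knight

Consider Lena. Suppose Lena is a knight.
Then no assignment of the remaining roles makes every statement match its speaker's type — contradiction.
So Lena is a knave.
Consider Beata. Suppose Beata is a knight.
Then no assignment of the remaining roles makes every statement match its speaker's type — contradiction.
So Beata is a knave.
Consider Tom. Suppose Tom is a knave.
Then no assignment of the remaining roles makes every statement match its speaker's type — contradiction.
So Tom is a knight.
Consider Carlos. Suppose Carlos is a knight.
Then no assignment of the remaining roles makes every statement match its speaker's type — contradiction.
So Carlos is a knave.
With that fixed, Viktor's statement is true, so Viktor is a knight.
With that fixed, Pia's statement is true, so Pia is a knight.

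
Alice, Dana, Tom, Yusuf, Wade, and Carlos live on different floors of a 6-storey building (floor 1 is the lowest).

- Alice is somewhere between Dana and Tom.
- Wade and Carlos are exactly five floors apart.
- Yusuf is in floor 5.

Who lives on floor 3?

Alice

With clues 1–2, Carlos and Wade are ruled out for floor 3.
With clues 1–3, Dana, Tom, and Yusuf are ruled out for floor 3.
So floor 3 is Alice.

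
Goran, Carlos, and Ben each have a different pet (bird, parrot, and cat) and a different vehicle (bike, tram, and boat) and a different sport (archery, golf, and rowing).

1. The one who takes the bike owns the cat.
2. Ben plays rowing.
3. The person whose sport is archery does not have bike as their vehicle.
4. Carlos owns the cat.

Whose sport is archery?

Goran

With clues 1–2, Ben is impossible for the one with sport archery.
With clues 1–4, Carlos is impossible for the one with sport archery.
That leaves Goran.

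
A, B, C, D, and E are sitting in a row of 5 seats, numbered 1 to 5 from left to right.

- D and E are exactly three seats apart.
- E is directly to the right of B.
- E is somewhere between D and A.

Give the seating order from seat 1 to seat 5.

From clue 1: D is in {1,2,4,5}.
From clues 1–2: B is in {1,3,4}.
From clues 1–3: D → seat 1, C → seat 2, B → seat 3, E → seat 4, A → seat 5.

D, C, B, E, A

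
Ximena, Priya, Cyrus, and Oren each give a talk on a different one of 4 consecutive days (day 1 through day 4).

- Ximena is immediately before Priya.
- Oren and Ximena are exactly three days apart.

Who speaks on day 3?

Cyrus

With clues 1–2, Oren, Priya, and Ximena are ruled out for day 3.
So day 3 is Cyrus.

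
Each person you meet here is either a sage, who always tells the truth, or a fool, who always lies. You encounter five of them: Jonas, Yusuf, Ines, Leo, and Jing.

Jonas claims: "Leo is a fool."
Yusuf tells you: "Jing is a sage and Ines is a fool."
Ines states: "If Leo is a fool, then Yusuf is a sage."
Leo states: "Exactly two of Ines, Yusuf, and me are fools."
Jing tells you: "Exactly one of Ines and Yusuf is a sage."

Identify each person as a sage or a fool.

Jonas: sage, Yusuf: fool, Ines: fool, Leo: fool, Jing: fool

Consider Jonas. Suppose Jonas is a fool.
Then no assignment of the remaining roles makes every statement match its speaker's type — contradiction.
So Jonas is a sage.
Consider Yusuf. Suppose Yusuf is a sage.
Then no assignment of the remaining roles makes every statement match its speaker's type — contradiction.
So Yusuf is a fool.
Consider Ines. Suppose Ines is a sage.
Then whichever role Leo has, Leo's statement has the wrong truth value — contradiction.
So Ines is a fool.
With that fixed, Jing's statement is false, so Jing is a fool.
Consider Leo. Suppose Leo is a sage.
Then Jonas's statement comes out false, contradicting Jonas being a sage.
So Leo is a fool.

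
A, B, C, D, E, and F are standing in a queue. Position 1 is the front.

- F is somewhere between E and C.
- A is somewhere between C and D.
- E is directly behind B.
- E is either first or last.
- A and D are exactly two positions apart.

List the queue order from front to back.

C, A, F, D, B, E

From clue 1: F is in {2,3,4,5}.
From clues 1–2: A is in {2,3,4,5}.
From clues 1–4: B → position 5, E → position 6.
From clues 1–5: C → position 1, A → position 2, F → position 3, D → position 4.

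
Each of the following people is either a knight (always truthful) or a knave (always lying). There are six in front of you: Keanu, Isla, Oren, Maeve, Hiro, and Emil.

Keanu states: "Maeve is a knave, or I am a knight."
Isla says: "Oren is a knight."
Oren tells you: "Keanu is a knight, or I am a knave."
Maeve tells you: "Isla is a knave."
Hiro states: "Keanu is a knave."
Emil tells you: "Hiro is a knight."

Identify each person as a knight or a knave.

Consider Keanu. Suppose Keanu is a knave.
Then whichever role Oren has, Oren's statement has the wrong truth value — contradiction.
So Keanu is a knight.
With that fixed, Oren's statement is true, so Oren is a knight.
With that fixed, Hiro's statement is false, so Hiro is a knave.
With that fixed, Emil's statement is false, so Emil is a knave.
With that fixed, Isla's statement is true, so Isla is a knight.
With that fixed, Maeve's statement is false, so Maeve is a knave.

Keanu: knight, Isla: knight, Oren: knight, Maeve: knave, Hiro: knave, Emil: knave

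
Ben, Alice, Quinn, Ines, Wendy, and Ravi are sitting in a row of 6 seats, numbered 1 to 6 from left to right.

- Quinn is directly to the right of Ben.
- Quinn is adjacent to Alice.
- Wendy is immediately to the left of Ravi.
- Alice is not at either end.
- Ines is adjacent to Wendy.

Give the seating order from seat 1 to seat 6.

From clue 1: Ben is in {1,2,3,4,5}.
From clues 1–2: Ben is in {1,2,3,4}.
From clues 1–4: Ben is in {1,2,3}.
From clues 1–5: Ben → seat 1, Quinn → seat 2, Alice → seat 3, Ines → seat 4, Wendy → seat 5, Ravi → seat 6.

Ben, Quinn, Alice, Ines, Wendy, Ravi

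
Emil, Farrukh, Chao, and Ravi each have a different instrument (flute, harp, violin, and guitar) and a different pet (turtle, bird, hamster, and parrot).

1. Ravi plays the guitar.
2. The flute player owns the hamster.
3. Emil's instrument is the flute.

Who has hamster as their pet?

With clues 1–2, Ravi is impossible for the one with pet hamster.
With clues 1–3, Chao and Farrukh are impossible for the one with pet hamster.
That leaves Emil.

Emil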